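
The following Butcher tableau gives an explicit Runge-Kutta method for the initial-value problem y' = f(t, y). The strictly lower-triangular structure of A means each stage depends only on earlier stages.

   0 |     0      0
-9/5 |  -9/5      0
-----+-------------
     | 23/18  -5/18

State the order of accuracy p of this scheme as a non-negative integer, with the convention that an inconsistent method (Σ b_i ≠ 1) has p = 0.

2

b = (23/18, -5/18)
c = (0, -9/5)
Σ b_i: 23/18·1 + (-5/18)·1 = 1 ✓
b·c: (-5/18)·(-9/5) = 1/2 ✓; 2 stages ⇒ order 2.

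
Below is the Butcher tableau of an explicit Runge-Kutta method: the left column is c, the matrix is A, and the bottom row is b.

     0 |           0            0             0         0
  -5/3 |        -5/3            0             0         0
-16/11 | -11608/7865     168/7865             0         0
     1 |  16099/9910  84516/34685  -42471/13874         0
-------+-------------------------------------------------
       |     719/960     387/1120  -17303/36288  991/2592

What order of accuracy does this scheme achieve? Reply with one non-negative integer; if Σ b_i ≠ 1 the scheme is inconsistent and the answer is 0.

4

b = (719/960, 387/1120, -17303/36288, 991/2592)
c = (0, -5/3, -16/11, 1)
Ac = (0, 0, -56/1573, 388/991)
Σ b_i: 719/960·1 + 387/1120·1 + (-17303/36288)·1 + 991/2592·1 = 1 ✓
b·c: 387/1120·(-5/3) + (-17303/36288)·(-16/11) + 991/2592·1 = 1/2 ✓
b·c²: 387/1120·25/9 + (-17303/36288)·256/121 + 991/2592·1 = 1/3 ✓
b·Ac: (-17303/36288)·(-56/1573) + 991/2592·388/991 = 1/6 ✓
b·c³: 387/1120·(-125/27) + (-17303/36288)·(-4096/1331) + 991/2592·1 = 1/4 ✓
b·(c∘Ac): (-17303/36288)·896/17303 + 991/2592·388/991 = 1/8 ✓
b·Ac²: (-17303/36288)·280/4719 + 991/2592·868/2973 = 1/12 ✓
b·A²c: 991/2592·108/991 = 1/24 ✓; 4 stages ⇒ order 4.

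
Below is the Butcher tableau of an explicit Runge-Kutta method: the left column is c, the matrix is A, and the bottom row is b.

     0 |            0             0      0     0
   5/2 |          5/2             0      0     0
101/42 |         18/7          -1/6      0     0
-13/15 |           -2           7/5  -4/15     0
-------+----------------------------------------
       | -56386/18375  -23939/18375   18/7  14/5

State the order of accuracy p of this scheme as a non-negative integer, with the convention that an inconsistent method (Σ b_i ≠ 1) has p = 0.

b = (-56386/18375, -23939/18375, 18/7, 14/5)
c = (0, 5/2, 101/42, -13/15)
Ac = (0, 0, -5/12, 1801/630)
Σ b_i: (-56386/18375)·1 + (-23939/18375)·1 + 18/7·1 + 14/5·1 = 1 ✓
b·c: (-23939/18375)·5/2 + 18/7·101/42 + 14/5·(-13/15) = 1/2 ✓
b·c²: (-23939/18375)·25/4 + 18/7·10201/1764 + 14/5·169/225 = 13630427/1543500 ≠ 1/3 ⇒ order 2.
b·Ac: 18/7·(-5/12) + 14/5·1801/630 = 21839/3150 ≠ 1/6

2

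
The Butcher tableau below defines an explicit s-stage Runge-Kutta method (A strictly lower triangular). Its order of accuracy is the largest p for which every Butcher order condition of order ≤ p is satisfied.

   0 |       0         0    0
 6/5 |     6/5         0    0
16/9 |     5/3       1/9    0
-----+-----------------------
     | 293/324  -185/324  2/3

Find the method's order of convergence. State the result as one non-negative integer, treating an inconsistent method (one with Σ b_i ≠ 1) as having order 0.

2

b = (293/324, -185/324, 2/3)
c = (0, 6/5, 16/9)
Ac = (0, 0, 2/15)
Σ b_i: 293/324·1 + (-185/324)·1 + 2/3·1 = 1 ✓
b·c: (-185/324)·6/5 + 2/3·16/9 = 1/2 ✓
b·c²: (-185/324)·36/25 + 2/3·256/81 = 1561/1215 ≠ 1/3 ⇒ order 2.
b·Ac: 2/3·2/15 = 4/45 ≠ 1/6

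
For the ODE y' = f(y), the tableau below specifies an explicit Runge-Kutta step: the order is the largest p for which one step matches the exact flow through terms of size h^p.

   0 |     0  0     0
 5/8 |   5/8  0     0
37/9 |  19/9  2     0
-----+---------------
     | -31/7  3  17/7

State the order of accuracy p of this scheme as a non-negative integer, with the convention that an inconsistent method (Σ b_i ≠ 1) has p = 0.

b = (-31/7, 3, 17/7)
c = (0, 5/8, 37/9)
Ac = (0, 0, 5/4)
Σ b_i: (-31/7)·1 + 3·1 + 17/7·1 = 1 ✓
b·c: 3·5/8 + 17/7·37/9 = 5977/504 ≠ 1/2 ⇒ order 1.

1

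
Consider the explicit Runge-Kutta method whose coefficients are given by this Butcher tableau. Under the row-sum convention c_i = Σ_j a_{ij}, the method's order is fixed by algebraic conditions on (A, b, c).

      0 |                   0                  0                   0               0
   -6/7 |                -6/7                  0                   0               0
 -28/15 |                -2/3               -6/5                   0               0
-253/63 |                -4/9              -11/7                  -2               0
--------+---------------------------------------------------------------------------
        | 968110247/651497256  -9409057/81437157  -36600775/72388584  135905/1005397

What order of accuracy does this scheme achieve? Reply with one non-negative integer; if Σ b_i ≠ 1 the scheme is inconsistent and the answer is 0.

b = (968110247/651497256, -9409057/81437157, -36600775/72388584, 135905/1005397)
c = (0, -6/7, -28/15, -253/63)
Ac = (0, 0, 36/35, 3734/735)
Σ b_i: 968110247/651497256·1 + (-9409057/81437157)·1 + (-36600775/72388584)·1 + 135905/1005397·1 = 1 ✓
b·c: (-9409057/81437157)·(-6/7) + (-36600775/72388584)·(-28/15) + 135905/1005397·(-253/63) = 1/2 ✓
b·c²: (-9409057/81437157)·36/49 + (-36600775/72388584)·784/225 + 135905/1005397·64009/3969 = 1/3 ✓
b·Ac: (-36600775/72388584)·36/35 + 135905/1005397·3734/735 = 1/6 ✓
b·c³: (-9409057/81437157)·(-216/343) + (-36600775/72388584)·(-21952/3375) + 135905/1005397·(-16194277/250047) = -968451035647/179568931185 ≠ 1/4 ⇒ order 3.
b·(c∘Ac): (-36600775/72388584)·(-48/25) + 135905/1005397·(-944702/46305) = -2377002524/1330140231 ≠ 1/8
b·Ac²: (-36600775/72388584)·(-216/245) + 135905/1005397·(-626924/77175) = -206589281/316700055 ≠ 1/12
b·A²c: 135905/1005397·(-72/35) = -279576/1005397 ≠ 1/24

3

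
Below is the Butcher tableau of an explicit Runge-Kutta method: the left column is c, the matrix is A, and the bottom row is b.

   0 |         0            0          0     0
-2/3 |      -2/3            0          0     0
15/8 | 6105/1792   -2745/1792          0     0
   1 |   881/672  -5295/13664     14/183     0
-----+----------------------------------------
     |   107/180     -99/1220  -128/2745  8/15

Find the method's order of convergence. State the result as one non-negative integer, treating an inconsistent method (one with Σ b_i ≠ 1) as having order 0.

4

b = (107/180, -99/1220, -128/2745, 8/15)
c = (0, -2/3, 15/8, 1)
Ac = (0, 0, 915/896, 45/112)
Σ b_i: 107/180·1 + (-99/1220)·1 + (-128/2745)·1 + 8/15·1 = 1 ✓
b·c: (-99/1220)·(-2/3) + (-128/2745)·15/8 + 8/15·1 = 1/2 ✓
b·c²: (-99/1220)·4/9 + (-128/2745)·225/64 + 8/15·1 = 1/3 ✓
b·Ac: (-128/2745)·915/896 + 8/15·45/112 = 1/6 ✓
b·c³: (-99/1220)·(-8/27) + (-128/2745)·3375/512 + 8/15·1 = 1/4 ✓
b·(c∘Ac): (-128/2745)·13725/7168 + 8/15·45/112 = 1/8 ✓
b·Ac²: (-128/2745)·(-305/448) + 8/15·65/672 = 1/12 ✓
b·A²c: 8/15·5/64 = 1/24 ✓; 4 stages ⇒ order 4.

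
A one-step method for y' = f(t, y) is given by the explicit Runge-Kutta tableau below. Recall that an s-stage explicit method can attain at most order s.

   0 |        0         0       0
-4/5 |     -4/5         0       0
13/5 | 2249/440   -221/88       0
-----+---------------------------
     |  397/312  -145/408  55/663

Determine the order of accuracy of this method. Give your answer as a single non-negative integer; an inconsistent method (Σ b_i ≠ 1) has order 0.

3

b = (397/312, -145/408, 55/663)
c = (0, -4/5, 13/5)
Ac = (0, 0, 221/110)
Σ b_i: 397/312·1 + (-145/408)·1 + 55/663·1 = 1 ✓
b·c: (-145/408)·(-4/5) + 55/663·13/5 = 1/2 ✓
b·c²: (-145/408)·16/25 + 55/663·169/25 = 1/3 ✓
b·Ac: 55/663·221/110 = 1/6 ✓; 3 stages ⇒ order 3.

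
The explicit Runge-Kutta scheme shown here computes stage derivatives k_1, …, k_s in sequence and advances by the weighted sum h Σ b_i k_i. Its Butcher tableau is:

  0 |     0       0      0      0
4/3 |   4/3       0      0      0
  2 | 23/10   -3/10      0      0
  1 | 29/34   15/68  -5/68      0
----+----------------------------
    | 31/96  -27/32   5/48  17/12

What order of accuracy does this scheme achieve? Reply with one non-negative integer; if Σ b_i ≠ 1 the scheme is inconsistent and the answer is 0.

4

b = (31/96, -27/32, 5/48, 17/12)
c = (0, 4/3, 2, 1)
Ac = (0, 0, -2/5, 5/34)
Σ b_i: 31/96·1 + (-27/32)·1 + 5/48·1 + 17/12·1 = 1 ✓
b·c: (-27/32)·4/3 + 5/48·2 + 17/12·1 = 1/2 ✓
b·c²: (-27/32)·16/9 + 5/48·4 + 17/12·1 = 1/3 ✓
b·Ac: 5/48·(-2/5) + 17/12·5/34 = 1/6 ✓
b·c³: (-27/32)·64/27 + 5/48·8 + 17/12·1 = 1/4 ✓
b·(c∘Ac): 5/48·(-4/5) + 17/12·5/34 = 1/8 ✓
b·Ac²: 5/48·(-8/15) + 17/12·5/51 = 1/12 ✓
b·A²c: 17/12·1/34 = 1/24 ✓; 4 stages ⇒ order 4.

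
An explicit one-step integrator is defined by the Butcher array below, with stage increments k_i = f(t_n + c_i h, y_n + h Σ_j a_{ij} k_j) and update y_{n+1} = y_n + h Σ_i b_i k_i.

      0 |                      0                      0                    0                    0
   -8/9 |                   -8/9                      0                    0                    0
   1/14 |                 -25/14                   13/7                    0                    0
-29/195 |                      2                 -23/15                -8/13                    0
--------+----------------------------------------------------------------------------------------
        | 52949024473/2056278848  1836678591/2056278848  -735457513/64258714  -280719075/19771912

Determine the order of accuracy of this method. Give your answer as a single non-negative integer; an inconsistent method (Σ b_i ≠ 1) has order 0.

3

b = (52949024473/2056278848, 1836678591/2056278848, -735457513/64258714, -280719075/19771912)
c = (0, -8/9, 1/14, -29/195)
Ac = (0, 0, -104/63, 16204/12285)
Σ b_i: 52949024473/2056278848·1 + 1836678591/2056278848·1 + (-735457513/64258714)·1 + (-280719075/19771912)·1 = 1 ✓
b·c: 1836678591/2056278848·(-8/9) + (-735457513/64258714)·1/14 + (-280719075/19771912)·(-29/195) = 1/2 ✓
b·c²: 1836678591/2056278848·64/81 + (-735457513/64258714)·1/196 + (-280719075/19771912)·841/38025 = 1/3 ✓
b·Ac: (-735457513/64258714)·(-104/63) + (-280719075/19771912)·16204/12285 = 1/6 ✓
b·c³: 1836678591/2056278848·(-512/729) + (-735457513/64258714)·1/2744 + (-280719075/19771912)·(-24389/7414875) = -527600115487/902192344560 ≠ 1/4 ⇒ order 3.
b·(c∘Ac): (-735457513/64258714)·(-52/441) + (-280719075/19771912)·(-469916/2395575) = 7173485321/1734985278 ≠ 1/8
b·Ac²: (-735457513/64258714)·832/567 + (-280719075/19771912)·(-940094/773955) = 842984707/1868445684 ≠ 1/12
b·A²c: (-280719075/19771912)·64/63 = -106940600/7414467 ≠ 1/24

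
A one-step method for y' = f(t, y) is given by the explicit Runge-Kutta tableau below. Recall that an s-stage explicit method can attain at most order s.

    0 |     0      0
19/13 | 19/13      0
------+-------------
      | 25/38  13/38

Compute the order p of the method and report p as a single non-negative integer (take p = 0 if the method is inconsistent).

2

b = (25/38, 13/38)
c = (0, 19/13)
Σ b_i: 25/38·1 + 13/38·1 = 1 ✓
b·c: 13/38·19/13 = 1/2 ✓; 2 stages ⇒ order 2.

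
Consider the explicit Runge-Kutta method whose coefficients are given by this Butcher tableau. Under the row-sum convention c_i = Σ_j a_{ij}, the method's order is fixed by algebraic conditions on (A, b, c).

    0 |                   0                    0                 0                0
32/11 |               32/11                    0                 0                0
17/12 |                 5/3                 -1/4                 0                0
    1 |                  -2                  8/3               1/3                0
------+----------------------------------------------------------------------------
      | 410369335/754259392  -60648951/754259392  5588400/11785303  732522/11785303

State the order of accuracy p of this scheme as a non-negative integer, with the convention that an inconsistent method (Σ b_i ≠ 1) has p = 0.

3

b = (410369335/754259392, -60648951/754259392, 5588400/11785303, 732522/11785303)
c = (0, 32/11, 17/12, 1)
Ac = (0, 0, -8/11, 3259/396)
Σ b_i: 410369335/754259392·1 + (-60648951/754259392)·1 + 5588400/11785303·1 + 732522/11785303·1 = 1 ✓
b·c: (-60648951/754259392)·32/11 + 5588400/11785303·17/12 + 732522/11785303·1 = 1/2 ✓
b·c²: (-60648951/754259392)·1024/121 + 5588400/11785303·289/144 + 732522/11785303·1 = 1/3 ✓
b·Ac: 5588400/11785303·(-8/11) + 732522/11785303·3259/396 = 1/6 ✓
b·c³: (-60648951/754259392)·32768/1331 + 5588400/11785303·4913/1728 + 732522/11785303·1 = -2656654805/4666979988 ≠ 1/4 ⇒ order 3.
b·(c∘Ac): 5588400/11785303·(-34/33) + 732522/11785303·3259/396 = 17870333/777829998 ≠ 1/8
b·Ac²: 5588400/11785303·(-256/121) + 732522/11785303·1214617/52272 = 4116686989/9333959976 ≠ 1/12
b·A²c: 732522/11785303·(-8/33) = -1953392/129638333 ≠ 1/24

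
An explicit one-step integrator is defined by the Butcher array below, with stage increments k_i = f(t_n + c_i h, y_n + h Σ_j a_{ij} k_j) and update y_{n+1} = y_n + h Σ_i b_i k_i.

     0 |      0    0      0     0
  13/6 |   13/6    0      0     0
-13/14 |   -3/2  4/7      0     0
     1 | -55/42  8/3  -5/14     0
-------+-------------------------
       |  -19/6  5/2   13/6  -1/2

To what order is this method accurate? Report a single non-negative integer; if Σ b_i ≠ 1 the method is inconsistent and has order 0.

b = (-19/6, 5/2, 13/6, -1/2)
c = (0, 13/6, -13/14, 1)
Ac = (0, 0, 26/21, 10777/1764)
Σ b_i: (-19/6)·1 + 5/2·1 + 13/6·1 + (-1/2)·1 = 1 ✓
b·c: 5/2·13/6 + 13/6·(-13/14) + (-1/2)·1 = 61/21 ≠ 1/2 ⇒ order 1.

1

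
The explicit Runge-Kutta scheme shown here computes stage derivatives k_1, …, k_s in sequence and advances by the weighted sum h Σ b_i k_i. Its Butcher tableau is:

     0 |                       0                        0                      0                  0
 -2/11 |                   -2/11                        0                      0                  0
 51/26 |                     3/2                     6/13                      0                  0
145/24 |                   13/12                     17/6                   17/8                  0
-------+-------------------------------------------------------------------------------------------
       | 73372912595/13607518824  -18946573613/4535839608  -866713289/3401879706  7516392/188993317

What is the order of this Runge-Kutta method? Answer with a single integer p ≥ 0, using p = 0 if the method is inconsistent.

b = (73372912595/13607518824, -18946573613/4535839608, -866713289/3401879706, 7516392/188993317)
c = (0, -2/11, 51/26, 145/24)
Ac = (0, 0, -12/143, 25075/6864)
Σ b_i: 73372912595/13607518824·1 + (-18946573613/4535839608)·1 + (-866713289/3401879706)·1 + 7516392/188993317·1 = 1 ✓
b·c: (-18946573613/4535839608)·(-2/11) + (-866713289/3401879706)·51/26 + 7516392/188993317·145/24 = 1/2 ✓
b·c²: (-18946573613/4535839608)·4/121 + (-866713289/3401879706)·2601/676 + 7516392/188993317·21025/576 = 1/3 ✓
b·Ac: (-866713289/3401879706)·(-12/143) + 7516392/188993317·25075/6864 = 1/6 ✓
b·c³: (-18946573613/4535839608)·(-8/1331) + (-866713289/3401879706)·132651/17576 + 7516392/188993317·3048625/13824 = 106990899784349/15567001534656 ≠ 1/4 ⇒ order 3.
b·(c∘Ac): (-866713289/3401879706)·(-306/1859) + 7516392/188993317·3635875/164736 = 91776705121/99788471376 ≠ 1/8
b·Ac²: (-866713289/3401879706)·24/1573 + 7516392/188993317·16234643/1963104 = 105405358265/324312531972 ≠ 1/12
b·A²c: 7516392/188993317·(-51/286) = -14743692/2078926487 ≠ 1/24

3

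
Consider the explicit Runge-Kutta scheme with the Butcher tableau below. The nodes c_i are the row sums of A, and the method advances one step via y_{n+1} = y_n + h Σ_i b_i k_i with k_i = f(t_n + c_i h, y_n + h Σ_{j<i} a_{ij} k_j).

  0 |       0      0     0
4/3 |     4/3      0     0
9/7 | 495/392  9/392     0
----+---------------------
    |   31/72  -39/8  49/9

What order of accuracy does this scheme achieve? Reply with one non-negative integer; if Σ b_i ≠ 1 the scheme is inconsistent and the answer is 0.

3

b = (31/72, -39/8, 49/9)
c = (0, 4/3, 9/7)
Ac = (0, 0, 3/98)
Σ b_i: 31/72·1 + (-39/8)·1 + 49/9·1 = 1 ✓
b·c: (-39/8)·4/3 + 49/9·9/7 = 1/2 ✓
b·c²: (-39/8)·16/9 + 49/9·81/49 = 1/3 ✓
b·Ac: 49/9·3/98 = 1/6 ✓; 3 stages ⇒ order 3.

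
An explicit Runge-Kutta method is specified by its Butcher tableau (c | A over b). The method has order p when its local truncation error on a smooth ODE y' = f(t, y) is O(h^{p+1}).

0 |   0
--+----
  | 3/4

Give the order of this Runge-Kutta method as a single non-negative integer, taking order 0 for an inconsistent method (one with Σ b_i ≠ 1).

0

b = (3/4)
c = (0)
Σ b_i: 3/4·1 = 3/4 ≠ 1 ⇒ order 0.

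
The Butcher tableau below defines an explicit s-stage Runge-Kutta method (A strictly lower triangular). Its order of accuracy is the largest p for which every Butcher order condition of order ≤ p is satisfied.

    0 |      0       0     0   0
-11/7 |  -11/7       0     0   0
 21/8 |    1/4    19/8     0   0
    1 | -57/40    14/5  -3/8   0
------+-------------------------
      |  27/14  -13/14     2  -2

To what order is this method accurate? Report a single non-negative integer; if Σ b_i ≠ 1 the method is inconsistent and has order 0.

1

b = (27/14, -13/14, 2, -2)
c = (0, -11/7, 21/8, 1)
Ac = (0, 0, -209/56, -1723/320)
Σ b_i: 27/14·1 + (-13/14)·1 + 2·1 + (-2)·1 = 1 ✓
b·c: (-13/14)·(-11/7) + 2·21/8 + (-2)·1 = 923/196 ≠ 1/2 ⇒ order 1.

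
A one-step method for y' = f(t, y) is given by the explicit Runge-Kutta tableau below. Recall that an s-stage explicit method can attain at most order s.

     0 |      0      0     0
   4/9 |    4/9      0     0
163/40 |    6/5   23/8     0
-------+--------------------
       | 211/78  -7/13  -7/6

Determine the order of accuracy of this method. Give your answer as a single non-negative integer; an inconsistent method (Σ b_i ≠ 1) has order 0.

b = (211/78, -7/13, -7/6)
c = (0, 4/9, 163/40)
Ac = (0, 0, 23/18)
Σ b_i: 211/78·1 + (-7/13)·1 + (-7/6)·1 = 1 ✓
b·c: (-7/13)·4/9 + (-7/6)·163/40 = -46739/9360 ≠ 1/2 ⇒ order 1.

1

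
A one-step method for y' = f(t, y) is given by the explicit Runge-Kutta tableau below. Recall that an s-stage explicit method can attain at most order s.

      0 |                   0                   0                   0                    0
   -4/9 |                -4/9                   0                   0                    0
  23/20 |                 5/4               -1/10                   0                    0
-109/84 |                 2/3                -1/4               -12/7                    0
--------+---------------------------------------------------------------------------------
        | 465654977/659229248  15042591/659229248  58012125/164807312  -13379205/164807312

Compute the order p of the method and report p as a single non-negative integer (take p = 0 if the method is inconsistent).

b = (465654977/659229248, 15042591/659229248, 58012125/164807312, -13379205/164807312)
c = (0, -4/9, 23/20, -109/84)
Ac = (0, 0, 2/45, -586/315)
Σ b_i: 465654977/659229248·1 + 15042591/659229248·1 + 58012125/164807312·1 + (-13379205/164807312)·1 = 1 ✓
b·c: 15042591/659229248·(-4/9) + 58012125/164807312·23/20 + (-13379205/164807312)·(-109/84) = 1/2 ✓
b·c²: 15042591/659229248·16/81 + 58012125/164807312·529/400 + (-13379205/164807312)·11881/7056 = 1/3 ✓
b·Ac: 58012125/164807312·2/45 + (-13379205/164807312)·(-586/315) = 1/6 ✓
b·c³: 15042591/659229248·(-64/729) + 58012125/164807312·12167/8000 + (-13379205/164807312)·(-1295029/592704) = 118068996131/166125770496 ≠ 1/4 ⇒ order 3.
b·(c∘Ac): 58012125/164807312·23/450 + (-13379205/164807312)·31937/13230 = -65997257/370816452 ≠ 1/8
b·Ac²: 58012125/164807312·(-8/405) + (-13379205/164807312)·(-131347/56700) = 16117570087/88995948480 ≠ 1/12
b·A²c: (-13379205/164807312)·(-8/105) = 127421/20600914 ≠ 1/24

3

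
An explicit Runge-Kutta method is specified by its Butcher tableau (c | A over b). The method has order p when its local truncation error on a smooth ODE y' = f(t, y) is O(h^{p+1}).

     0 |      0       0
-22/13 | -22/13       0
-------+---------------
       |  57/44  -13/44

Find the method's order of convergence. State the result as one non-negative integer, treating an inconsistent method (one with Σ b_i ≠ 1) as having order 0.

2

b = (57/44, -13/44)
c = (0, -22/13)
Σ b_i: 57/44·1 + (-13/44)·1 = 1 ✓
b·c: (-13/44)·(-22/13) = 1/2 ✓; 2 stages ⇒ order 2.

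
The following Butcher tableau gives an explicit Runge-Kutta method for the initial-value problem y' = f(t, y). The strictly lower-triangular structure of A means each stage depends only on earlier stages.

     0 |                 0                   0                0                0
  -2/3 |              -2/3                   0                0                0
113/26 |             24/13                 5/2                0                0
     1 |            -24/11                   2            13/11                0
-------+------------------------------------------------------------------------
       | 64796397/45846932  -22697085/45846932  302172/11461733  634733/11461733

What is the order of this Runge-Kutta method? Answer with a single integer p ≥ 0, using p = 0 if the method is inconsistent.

b = (64796397/45846932, -22697085/45846932, 302172/11461733, 634733/11461733)
c = (0, -2/3, 113/26, 1)
Ac = (0, 0, -5/3, 251/66)
Σ b_i: 64796397/45846932·1 + (-22697085/45846932)·1 + 302172/11461733·1 + 634733/11461733·1 = 1 ✓
b·c: (-22697085/45846932)·(-2/3) + 302172/11461733·113/26 + 634733/11461733·1 = 1/2 ✓
b·c²: (-22697085/45846932)·4/9 + 302172/11461733·12769/676 + 634733/11461733·1 = 1/3 ✓
b·Ac: 302172/11461733·(-5/3) + 634733/11461733·251/66 = 1/6 ✓
b·c³: (-22697085/45846932)·(-8/27) + 302172/11461733·1442897/17576 + 634733/11461733·1 = 6346718293/2682045522 ≠ 1/4 ⇒ order 3.
b·(c∘Ac): 302172/11461733·(-565/78) + 634733/11461733·251/66 = 1350593/68770398 ≠ 1/8
b·Ac²: 302172/11461733·10/9 + 634733/11461733·119497/5148 = 7052464831/5364091044 ≠ 1/12
b·A²c: 634733/11461733·(-65/33) = -3750695/34385199 ≠ 1/24

3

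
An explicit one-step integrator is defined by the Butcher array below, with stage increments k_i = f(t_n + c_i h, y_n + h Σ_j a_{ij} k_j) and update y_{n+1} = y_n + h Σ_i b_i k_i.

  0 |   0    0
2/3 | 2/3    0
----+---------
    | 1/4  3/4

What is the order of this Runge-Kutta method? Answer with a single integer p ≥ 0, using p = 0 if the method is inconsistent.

b = (1/4, 3/4)
c = (0, 2/3)
Σ b_i: 1/4·1 + 3/4·1 = 1 ✓
b·c: 3/4·2/3 = 1/2 ✓; 2 stages ⇒ order 2.

2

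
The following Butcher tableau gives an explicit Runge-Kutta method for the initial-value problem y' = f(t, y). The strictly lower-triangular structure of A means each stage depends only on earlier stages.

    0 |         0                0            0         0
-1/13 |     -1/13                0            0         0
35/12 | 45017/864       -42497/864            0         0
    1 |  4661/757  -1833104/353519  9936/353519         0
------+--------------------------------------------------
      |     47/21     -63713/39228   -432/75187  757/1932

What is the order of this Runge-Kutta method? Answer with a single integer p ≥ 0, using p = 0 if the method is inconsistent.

b = (47/21, -63713/39228, -432/75187, 757/1932)
c = (0, -1/13, 35/12, 1)
Ac = (0, 0, 3269/864, 364/757)
Σ b_i: 47/21·1 + (-63713/39228)·1 + (-432/75187)·1 + 757/1932·1 = 1 ✓
b·c: (-63713/39228)·(-1/13) + (-432/75187)·35/12 + 757/1932·1 = 1/2 ✓
b·c²: (-63713/39228)·1/169 + (-432/75187)·1225/144 + 757/1932·1 = 1/3 ✓
b·Ac: (-432/75187)·3269/864 + 757/1932·364/757 = 1/6 ✓
b·c³: (-63713/39228)·(-1/2197) + (-432/75187)·42875/1728 + 757/1932·1 = 1/4 ✓
b·(c∘Ac): (-432/75187)·114415/10368 + 757/1932·364/757 = 1/8 ✓
b·Ac²: (-432/75187)·(-3269/11232) + 757/1932·2051/9841 = 1/12 ✓
b·A²c: 757/1932·161/1514 = 1/24 ✓; 4 stages ⇒ order 4.

4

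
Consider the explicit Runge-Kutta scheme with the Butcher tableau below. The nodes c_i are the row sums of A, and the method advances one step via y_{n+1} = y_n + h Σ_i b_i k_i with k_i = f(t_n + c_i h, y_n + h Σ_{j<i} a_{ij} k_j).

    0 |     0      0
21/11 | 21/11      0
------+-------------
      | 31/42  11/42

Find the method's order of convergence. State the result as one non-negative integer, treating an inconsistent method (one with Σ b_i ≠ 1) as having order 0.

b = (31/42, 11/42)
c = (0, 21/11)
Σ b_i: 31/42·1 + 11/42·1 = 1 ✓
b·c: 11/42·21/11 = 1/2 ✓; 2 stages ⇒ order 2.

2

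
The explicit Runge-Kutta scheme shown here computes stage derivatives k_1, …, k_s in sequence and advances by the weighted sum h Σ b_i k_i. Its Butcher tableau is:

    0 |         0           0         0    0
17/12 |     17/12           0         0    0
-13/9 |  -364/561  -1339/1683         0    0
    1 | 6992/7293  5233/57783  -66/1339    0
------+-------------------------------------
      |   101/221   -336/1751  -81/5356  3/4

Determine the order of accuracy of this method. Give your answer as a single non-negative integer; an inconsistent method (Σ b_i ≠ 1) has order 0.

4

b = (101/221, -336/1751, -81/5356, 3/4)
c = (0, 17/12, -13/9, 1)
Ac = (0, 0, -1339/1188, 79/396)
Σ b_i: 101/221·1 + (-336/1751)·1 + (-81/5356)·1 + 3/4·1 = 1 ✓
b·c: (-336/1751)·17/12 + (-81/5356)·(-13/9) + 3/4·1 = 1/2 ✓
b·c²: (-336/1751)·289/144 + (-81/5356)·169/81 + 3/4·1 = 1/3 ✓
b·Ac: (-81/5356)·(-1339/1188) + 3/4·79/396 = 1/6 ✓
b·c³: (-336/1751)·4913/1728 + (-81/5356)·(-2197/729) + 3/4·1 = 1/4 ✓
b·(c∘Ac): (-81/5356)·17407/10692 + 3/4·79/396 = 1/8 ✓
b·Ac²: (-81/5356)·(-22763/14256) + 3/4·125/1584 = 1/12 ✓
b·A²c: 3/4·1/18 = 1/24 ✓; 4 stages ⇒ order 4.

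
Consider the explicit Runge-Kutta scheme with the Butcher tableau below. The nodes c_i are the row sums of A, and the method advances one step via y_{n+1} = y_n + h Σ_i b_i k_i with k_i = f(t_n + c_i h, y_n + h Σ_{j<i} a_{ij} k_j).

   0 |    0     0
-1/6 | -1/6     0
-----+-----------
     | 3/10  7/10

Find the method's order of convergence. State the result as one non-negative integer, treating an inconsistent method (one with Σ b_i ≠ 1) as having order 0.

b = (3/10, 7/10)
c = (0, -1/6)
Σ b_i: 3/10·1 + 7/10·1 = 1 ✓
b·c: 7/10·(-1/6) = -7/60 ≠ 1/2 ⇒ order 1.

1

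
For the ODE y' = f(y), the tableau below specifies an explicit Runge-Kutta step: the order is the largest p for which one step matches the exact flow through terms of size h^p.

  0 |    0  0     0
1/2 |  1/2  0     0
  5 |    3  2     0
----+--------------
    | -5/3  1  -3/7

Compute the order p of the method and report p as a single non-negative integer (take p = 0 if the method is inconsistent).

b = (-5/3, 1, -3/7)
c = (0, 1/2, 5)
Ac = (0, 0, 1)
Σ b_i: (-5/3)·1 + 1·1 + (-3/7)·1 = -23/21 ≠ 1 ⇒ order 0.

0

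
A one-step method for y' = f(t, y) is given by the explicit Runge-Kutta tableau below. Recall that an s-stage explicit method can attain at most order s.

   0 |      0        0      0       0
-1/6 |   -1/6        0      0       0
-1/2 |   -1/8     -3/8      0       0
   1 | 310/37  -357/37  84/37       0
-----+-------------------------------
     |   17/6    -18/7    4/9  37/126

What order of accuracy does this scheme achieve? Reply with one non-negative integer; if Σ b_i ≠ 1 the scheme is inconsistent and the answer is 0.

b = (17/6, -18/7, 4/9, 37/126)
c = (0, -1/6, -1/2, 1)
Ac = (0, 0, 1/16, 35/74)
Σ b_i: 17/6·1 + (-18/7)·1 + 4/9·1 + 37/126·1 = 1 ✓
b·c: (-18/7)·(-1/6) + 4/9·(-1/2) + 37/126·1 = 1/2 ✓
b·c²: (-18/7)·1/36 + 4/9·1/4 + 37/126·1 = 1/3 ✓
b·Ac: 4/9·1/16 + 37/126·35/74 = 1/6 ✓
b·c³: (-18/7)·(-1/216) + 4/9·(-1/8) + 37/126·1 = 1/4 ✓
b·(c∘Ac): 4/9·(-1/32) + 37/126·35/74 = 1/8 ✓
b·Ac²: 4/9·(-1/96) + 37/126·133/444 = 1/12 ✓
b·A²c: 37/126·21/148 = 1/24 ✓; 4 stages ⇒ order 4.

4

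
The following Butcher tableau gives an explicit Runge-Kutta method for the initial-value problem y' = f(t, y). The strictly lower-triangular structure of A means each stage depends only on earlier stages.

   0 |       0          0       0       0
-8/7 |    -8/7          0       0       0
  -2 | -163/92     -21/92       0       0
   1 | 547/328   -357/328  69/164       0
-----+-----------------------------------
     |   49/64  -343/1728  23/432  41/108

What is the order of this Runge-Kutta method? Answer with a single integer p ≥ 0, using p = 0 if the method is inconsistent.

4

b = (49/64, -343/1728, 23/432, 41/108)
c = (0, -8/7, -2, 1)
Ac = (0, 0, 6/23, 33/82)
Σ b_i: 49/64·1 + (-343/1728)·1 + 23/432·1 + 41/108·1 = 1 ✓
b·c: (-343/1728)·(-8/7) + 23/432·(-2) + 41/108·1 = 1/2 ✓
b·c²: (-343/1728)·64/49 + 23/432·4 + 41/108·1 = 1/3 ✓
b·Ac: 23/432·6/23 + 41/108·33/82 = 1/6 ✓
b·c³: (-343/1728)·(-512/343) + 23/432·(-8) + 41/108·1 = 1/4 ✓
b·(c∘Ac): 23/432·(-12/23) + 41/108·33/82 = 1/8 ✓
b·Ac²: 23/432·(-48/161) + 41/108·75/287 = 1/12 ✓
b·A²c: 41/108·9/82 = 1/24 ✓; 4 stages ⇒ order 4.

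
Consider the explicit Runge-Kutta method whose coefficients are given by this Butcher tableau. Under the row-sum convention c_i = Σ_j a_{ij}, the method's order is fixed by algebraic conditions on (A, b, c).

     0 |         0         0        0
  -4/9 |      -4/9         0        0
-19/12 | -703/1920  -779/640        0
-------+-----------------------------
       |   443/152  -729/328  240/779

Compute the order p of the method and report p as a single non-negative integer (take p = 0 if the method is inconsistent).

3

b = (443/152, -729/328, 240/779)
c = (0, -4/9, -19/12)
Ac = (0, 0, 779/1440)
Σ b_i: 443/152·1 + (-729/328)·1 + 240/779·1 = 1 ✓
b·c: (-729/328)·(-4/9) + 240/779·(-19/12) = 1/2 ✓
b·c²: (-729/328)·16/81 + 240/779·361/144 = 1/3 ✓
b·Ac: 240/779·779/1440 = 1/6 ✓; 3 stages ⇒ order 3.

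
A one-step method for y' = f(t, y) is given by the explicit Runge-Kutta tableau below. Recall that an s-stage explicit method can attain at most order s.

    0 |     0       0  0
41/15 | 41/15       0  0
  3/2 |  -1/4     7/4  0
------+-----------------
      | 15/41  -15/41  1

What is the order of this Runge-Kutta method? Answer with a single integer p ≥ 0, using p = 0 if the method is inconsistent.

b = (15/41, -15/41, 1)
c = (0, 41/15, 3/2)
Ac = (0, 0, 287/60)
Σ b_i: 15/41·1 + (-15/41)·1 + 1·1 = 1 ✓
b·c: (-15/41)·41/15 + 1·3/2 = 1/2 ✓
b·c²: (-15/41)·1681/225 + 1·9/4 = -29/60 ≠ 1/3 ⇒ order 2.
b·Ac: 1·287/60 = 287/60 ≠ 1/6

2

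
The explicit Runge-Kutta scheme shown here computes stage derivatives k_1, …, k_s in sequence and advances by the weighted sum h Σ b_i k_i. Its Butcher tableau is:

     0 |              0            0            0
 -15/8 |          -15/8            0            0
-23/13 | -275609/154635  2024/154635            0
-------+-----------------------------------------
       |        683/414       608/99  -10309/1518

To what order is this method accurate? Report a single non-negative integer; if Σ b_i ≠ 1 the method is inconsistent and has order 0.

3

b = (683/414, 608/99, -10309/1518)
c = (0, -15/8, -23/13)
Ac = (0, 0, -253/10309)
Σ b_i: 683/414·1 + 608/99·1 + (-10309/1518)·1 = 1 ✓
b·c: 608/99·(-15/8) + (-10309/1518)·(-23/13) = 1/2 ✓
b·c²: 608/99·225/64 + (-10309/1518)·529/169 = 1/3 ✓
b·Ac: (-10309/1518)·(-253/10309) = 1/6 ✓; 3 stages ⇒ order 3.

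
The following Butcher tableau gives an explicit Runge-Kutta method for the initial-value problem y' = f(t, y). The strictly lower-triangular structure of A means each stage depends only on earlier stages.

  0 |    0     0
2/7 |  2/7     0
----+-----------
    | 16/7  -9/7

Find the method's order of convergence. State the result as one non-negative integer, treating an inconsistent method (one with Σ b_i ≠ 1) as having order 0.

b = (16/7, -9/7)
c = (0, 2/7)
Σ b_i: 16/7·1 + (-9/7)·1 = 1 ✓
b·c: (-9/7)·2/7 = -18/49 ≠ 1/2 ⇒ order 1.

1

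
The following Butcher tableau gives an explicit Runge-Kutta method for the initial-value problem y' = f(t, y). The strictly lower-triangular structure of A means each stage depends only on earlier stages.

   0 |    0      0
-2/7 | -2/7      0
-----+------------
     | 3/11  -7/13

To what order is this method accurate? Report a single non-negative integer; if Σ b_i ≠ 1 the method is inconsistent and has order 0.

b = (3/11, -7/13)
c = (0, -2/7)
Σ b_i: 3/11·1 + (-7/13)·1 = -38/143 ≠ 1 ⇒ order 0.

0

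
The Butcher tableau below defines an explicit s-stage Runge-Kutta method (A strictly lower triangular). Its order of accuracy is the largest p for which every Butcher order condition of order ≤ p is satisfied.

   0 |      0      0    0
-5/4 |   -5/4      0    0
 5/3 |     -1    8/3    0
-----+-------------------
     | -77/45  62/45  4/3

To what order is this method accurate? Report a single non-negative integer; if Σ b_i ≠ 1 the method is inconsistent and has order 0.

2

b = (-77/45, 62/45, 4/3)
c = (0, -5/4, 5/3)
Ac = (0, 0, -10/3)
Σ b_i: (-77/45)·1 + 62/45·1 + 4/3·1 = 1 ✓
b·c: 62/45·(-5/4) + 4/3·5/3 = 1/2 ✓
b·c²: 62/45·25/16 + 4/3·25/9 = 1265/216 ≠ 1/3 ⇒ order 2.
b·Ac: 4/3·(-10/3) = -40/9 ≠ 1/6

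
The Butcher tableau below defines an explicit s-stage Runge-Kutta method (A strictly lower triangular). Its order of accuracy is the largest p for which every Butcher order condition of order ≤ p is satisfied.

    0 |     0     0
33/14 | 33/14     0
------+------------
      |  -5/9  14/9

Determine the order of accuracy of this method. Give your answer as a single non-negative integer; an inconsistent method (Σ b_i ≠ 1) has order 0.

b = (-5/9, 14/9)
c = (0, 33/14)
Σ b_i: (-5/9)·1 + 14/9·1 = 1 ✓
b·c: 14/9·33/14 = 11/3 ≠ 1/2 ⇒ order 1.

1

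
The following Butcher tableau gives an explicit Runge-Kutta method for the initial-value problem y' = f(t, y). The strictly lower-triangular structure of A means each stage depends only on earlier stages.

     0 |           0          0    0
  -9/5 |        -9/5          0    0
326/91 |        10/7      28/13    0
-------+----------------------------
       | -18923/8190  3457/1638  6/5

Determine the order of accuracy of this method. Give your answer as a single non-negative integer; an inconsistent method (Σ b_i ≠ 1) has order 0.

b = (-18923/8190, 3457/1638, 6/5)
c = (0, -9/5, 326/91)
Ac = (0, 0, -252/65)
Σ b_i: (-18923/8190)·1 + 3457/1638·1 + 6/5·1 = 1 ✓
b·c: 3457/1638·(-9/5) + 6/5·326/91 = 1/2 ✓
b·c²: 3457/1638·81/25 + 6/5·106276/8281 = 9207843/414050 ≠ 1/3 ⇒ order 2.
b·Ac: 6/5·(-252/65) = -1512/325 ≠ 1/6

2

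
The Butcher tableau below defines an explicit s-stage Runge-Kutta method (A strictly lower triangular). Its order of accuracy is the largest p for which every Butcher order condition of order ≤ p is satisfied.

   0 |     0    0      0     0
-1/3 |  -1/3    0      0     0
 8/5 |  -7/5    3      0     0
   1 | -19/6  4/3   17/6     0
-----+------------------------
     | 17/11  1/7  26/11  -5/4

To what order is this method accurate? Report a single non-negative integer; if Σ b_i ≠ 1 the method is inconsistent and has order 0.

0

b = (17/11, 1/7, 26/11, -5/4)
c = (0, -1/3, 8/5, 1)
Ac = (0, 0, -1, 184/45)
Σ b_i: 17/11·1 + 1/7·1 + 26/11·1 + (-5/4)·1 = 863/308 ≠ 1 ⇒ order 0.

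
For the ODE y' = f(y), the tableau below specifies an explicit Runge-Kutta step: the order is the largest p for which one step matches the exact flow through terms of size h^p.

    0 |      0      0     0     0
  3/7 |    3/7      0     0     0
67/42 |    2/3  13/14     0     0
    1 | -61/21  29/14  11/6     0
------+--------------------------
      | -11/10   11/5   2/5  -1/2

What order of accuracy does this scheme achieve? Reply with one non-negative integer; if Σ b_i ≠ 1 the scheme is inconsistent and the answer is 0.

1

b = (-11/10, 11/5, 2/5, -1/2)
c = (0, 3/7, 67/42, 1)
Ac = (0, 0, 39/98, 6725/1764)
Σ b_i: (-11/10)·1 + 11/5·1 + 2/5·1 + (-1/2)·1 = 1 ✓
b·c: 11/5·3/7 + 2/5·67/42 + (-1/2)·1 = 227/210 ≠ 1/2 ⇒ order 1.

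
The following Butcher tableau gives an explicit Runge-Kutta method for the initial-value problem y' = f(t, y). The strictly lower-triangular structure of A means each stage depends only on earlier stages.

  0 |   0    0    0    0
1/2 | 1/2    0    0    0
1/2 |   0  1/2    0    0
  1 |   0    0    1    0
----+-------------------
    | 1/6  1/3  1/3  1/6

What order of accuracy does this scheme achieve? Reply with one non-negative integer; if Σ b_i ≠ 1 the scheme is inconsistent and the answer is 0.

4

b = (1/6, 1/3, 1/3, 1/6)
c = (0, 1/2, 1/2, 1)
Ac = (0, 0, 1/4, 1/2)
Σ b_i: 1/6·1 + 1/3·1 + 1/3·1 + 1/6·1 = 1 ✓
b·c: 1/3·1/2 + 1/3·1/2 + 1/6·1 = 1/2 ✓
b·c²: 1/3·1/4 + 1/3·1/4 + 1/6·1 = 1/3 ✓
b·Ac: 1/3·1/4 + 1/6·1/2 = 1/6 ✓
b·c³: 1/3·1/8 + 1/3·1/8 + 1/6·1 = 1/4 ✓
b·(c∘Ac): 1/3·1/8 + 1/6·1/2 = 1/8 ✓
b·Ac²: 1/3·1/8 + 1/6·1/4 = 1/12 ✓
b·A²c: 1/6·1/4 = 1/24 ✓; 4 stages ⇒ order 4.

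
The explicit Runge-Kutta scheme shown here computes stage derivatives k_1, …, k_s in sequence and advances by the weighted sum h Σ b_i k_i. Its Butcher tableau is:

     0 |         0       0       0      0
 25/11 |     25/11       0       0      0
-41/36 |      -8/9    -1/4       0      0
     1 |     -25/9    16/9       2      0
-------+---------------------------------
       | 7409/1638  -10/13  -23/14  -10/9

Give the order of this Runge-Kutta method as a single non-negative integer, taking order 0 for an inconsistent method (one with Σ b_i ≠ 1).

b = (7409/1638, -10/13, -23/14, -10/9)
c = (0, 25/11, -41/36, 1)
Ac = (0, 0, -25/44, 349/198)
Σ b_i: 7409/1638·1 + (-10/13)·1 + (-23/14)·1 + (-10/9)·1 = 1 ✓
b·c: (-10/13)·25/11 + (-23/14)·(-41/36) + (-10/9)·1 = -71231/72072 ≠ 1/2 ⇒ order 1.

1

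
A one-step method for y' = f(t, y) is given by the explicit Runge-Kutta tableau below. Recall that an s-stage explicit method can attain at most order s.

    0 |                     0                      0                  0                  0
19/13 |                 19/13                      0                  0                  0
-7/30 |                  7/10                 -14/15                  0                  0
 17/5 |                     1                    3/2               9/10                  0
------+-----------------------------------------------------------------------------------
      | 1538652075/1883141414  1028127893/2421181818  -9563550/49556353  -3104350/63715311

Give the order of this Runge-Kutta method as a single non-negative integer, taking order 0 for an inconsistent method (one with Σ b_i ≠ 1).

3

b = (1538652075/1883141414, 1028127893/2421181818, -9563550/49556353, -3104350/63715311)
c = (0, 19/13, -7/30, 17/5)
Ac = (0, 0, -266/195, 2577/1300)
Σ b_i: 1538652075/1883141414·1 + 1028127893/2421181818·1 + (-9563550/49556353)·1 + (-3104350/63715311)·1 = 1 ✓
b·c: 1028127893/2421181818·19/13 + (-9563550/49556353)·(-7/30) + (-3104350/63715311)·17/5 = 1/2 ✓
b·c²: 1028127893/2421181818·361/169 + (-9563550/49556353)·49/900 + (-3104350/63715311)·289/25 = 1/3 ✓
b·Ac: (-9563550/49556353)·(-266/195) + (-3104350/63715311)·2577/1300 = 1/6 ✓
b·c³: 1028127893/2421181818·6859/2197 + (-9563550/49556353)·(-343/27000) + (-3104350/63715311)·4913/125 = -149555053/254861244 ≠ 1/4 ⇒ order 3.
b·(c∘Ac): (-9563550/49556353)·931/2925 + (-3104350/63715311)·43809/6500 = -358750027/920332270 ≠ 1/8
b·Ac²: (-9563550/49556353)·(-5054/2535) + (-3104350/63715311)·549781/169000 = 3748026481/16565980860 ≠ 1/12
b·A²c: (-3104350/63715311)·(-399/325) = 16515142/276099681 ≠ 1/24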